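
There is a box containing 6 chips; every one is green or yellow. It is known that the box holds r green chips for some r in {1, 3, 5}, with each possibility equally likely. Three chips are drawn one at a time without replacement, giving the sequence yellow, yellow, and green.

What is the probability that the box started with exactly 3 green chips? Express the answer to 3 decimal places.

0.474

Under each hypothesis, the probability of the observed sequence is: P(data | r = 1) = (5/6)(4/5)(1/4) = 1/6; P(data | r = 3) = (3/6)(2/5)(3/4) = 3/20; P(data | r = 5) = (1/6)(0/5) = 0.
Weighting by the prior gives 1/3 · 1/6 = 1/18, 1/3 · 3/20 = 1/20, 1/3 · 0 = 0; these sum to 19/180.
So P(r = 3 | data) = (1/20) / (19/180) = 9/19.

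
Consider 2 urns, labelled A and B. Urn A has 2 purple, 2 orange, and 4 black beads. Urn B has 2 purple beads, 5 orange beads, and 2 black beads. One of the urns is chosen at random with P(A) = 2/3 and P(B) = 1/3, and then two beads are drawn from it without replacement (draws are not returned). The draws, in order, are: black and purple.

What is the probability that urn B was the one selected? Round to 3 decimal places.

0.163

Compute the likelihood of the observed sequence for each case: P(data | urn A) = (4/8)(2/7) = 1/7; P(data | urn B) = (2/9)(2/8) = 1/18.
Multiplying each by its prior: 2/3 · 1/7 = 2/21, 1/3 · 1/18 = 1/54; these sum to 43/378.
So P(urn B | data) = (1/54) / (43/378) = 7/43.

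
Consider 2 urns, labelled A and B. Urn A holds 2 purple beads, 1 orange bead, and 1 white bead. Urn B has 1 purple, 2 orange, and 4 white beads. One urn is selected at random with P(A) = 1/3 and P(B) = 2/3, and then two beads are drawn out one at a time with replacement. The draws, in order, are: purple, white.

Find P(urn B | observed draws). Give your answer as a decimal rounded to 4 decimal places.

For each hypothesis, P(data | H) works out to: P(data | urn A) = (2/4)(1/4) = 0.125; P(data | urn B) = (1/7)(4/7) = 0.081633.
Weighting by the prior gives 1/3 · 0.125 = 0.041667, 2/3 · 0.081633 = 0.054422; these sum to 0.096088.
Therefore the posterior P(urn B | data) = (0.054422) / (0.096088) = 0.56637.

0.5664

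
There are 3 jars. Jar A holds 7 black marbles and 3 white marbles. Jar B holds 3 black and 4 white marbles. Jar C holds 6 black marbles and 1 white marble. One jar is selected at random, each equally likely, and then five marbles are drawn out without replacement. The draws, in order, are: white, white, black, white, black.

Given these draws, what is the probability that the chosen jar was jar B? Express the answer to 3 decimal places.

For each hypothesis, P(data | H) works out to: P(data | jar A) = (3/10)(2/9)(7/8)(1/7)(6/6) = 1/120; P(data | jar B) = (4/7)(3/6)(3/5)(2/4)(2/3) = 2/35; P(data | jar C) = (1/7)(0/6) = 0.
Weighting by the prior gives 1/3 · 1/120 = 1/360, 1/3 · 2/35 = 2/105, 1/3 · 0 = 0; with total 11/504.
By Bayes' rule, P(jar B | data) = (2/105) / (11/504) = 48/55.

0.873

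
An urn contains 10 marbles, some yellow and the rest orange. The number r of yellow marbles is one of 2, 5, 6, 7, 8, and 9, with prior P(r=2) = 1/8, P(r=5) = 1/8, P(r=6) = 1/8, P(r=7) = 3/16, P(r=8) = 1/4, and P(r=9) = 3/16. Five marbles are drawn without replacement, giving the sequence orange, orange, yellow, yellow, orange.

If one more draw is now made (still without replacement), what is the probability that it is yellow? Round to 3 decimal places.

Compute the likelihood of the observed sequence for each case: P(data | r = 2) = (8/10)(7/9)(2/8)(1/7)(6/6) = 0.022222; P(data | r = 5) = (5/10)(4/9)(5/8)(4/7)(3/6) = 0.039683; P(data | r = 6) = (4/10)(3/9)(6/8)(5/7)(2/6) = 0.02381; P(data | r = 7) = (3/10)(2/9)(7/8)(6/7)(1/6) = 0.0083333; P(data | r = 8) = (2/10)(1/9)(8/8)(7/7)(0/6) = 0; P(data | r = 9) = (1/10)(0/9) = 0.
Multiplying each by its prior: 1/8 · 0.022222 = 0.0027778, 1/8 · 0.039683 = 0.0049603, 1/8 · 0.02381 = 0.0029762, 3/16 · 0.0083333 = 0.0015625, 1/4 · 0 = 0, 3/16 · 0 = 0; with total 0.012277.
Dividing through by the total gives posterior P(r = 2 | data) = 0.22626, P(r = 5 | data) = 0.40404, P(r = 6 | data) = 0.24242, P(r = 7 | data) = 0.12727, P(r = 8 | data) = 0, P(r = 9 | data) = 0.
So P(yellow next | data) = Σ P(yellow next | H) P(H | data) = (0)(0.22626) + (3/5)(0.40404) + (4/5)(0.24242) + (1)(0.12727) = 0.56364.

0.564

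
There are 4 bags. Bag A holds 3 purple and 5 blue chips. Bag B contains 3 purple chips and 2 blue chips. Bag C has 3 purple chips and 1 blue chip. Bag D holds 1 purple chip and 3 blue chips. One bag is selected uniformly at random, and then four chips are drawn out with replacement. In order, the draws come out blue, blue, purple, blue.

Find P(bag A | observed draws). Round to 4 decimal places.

0.3704

The likelihood of the observed sequence under each hypothesis: P(data | bag A) = (5/8)(5/8)(3/8)(5/8) = 0.091553; P(data | bag B) = (2/5)(2/5)(3/5)(2/5) = 0.0384; P(data | bag C) = (1/4)(1/4)(3/4)(1/4) = 0.011719; P(data | bag D) = (3/4)(3/4)(1/4)(3/4) = 0.10547.
Multiplying each by its prior: 1/4 · 0.091553 = 0.022888, 1/4 · 0.0384 = 0.0096, 1/4 · 0.011719 = 0.0029297, 1/4 · 0.10547 = 0.026367; summing to 0.061785.
By Bayes' rule, P(bag A | data) = (0.022888) / (0.061785) = 0.37045.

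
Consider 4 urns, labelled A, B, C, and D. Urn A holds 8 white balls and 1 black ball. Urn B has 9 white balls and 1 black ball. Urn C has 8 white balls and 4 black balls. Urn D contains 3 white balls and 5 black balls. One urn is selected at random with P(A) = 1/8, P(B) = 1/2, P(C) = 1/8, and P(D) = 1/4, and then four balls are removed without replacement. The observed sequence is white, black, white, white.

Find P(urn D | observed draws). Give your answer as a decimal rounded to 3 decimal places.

Under each hypothesis, the probability of the observed sequence is: P(data | urn A) = (8/9)(1/8)(7/7)(6/6) = 0.11111; P(data | urn B) = (9/10)(1/9)(8/8)(7/7) = 0.1; P(data | urn C) = (8/12)(4/11)(7/10)(6/9) = 0.11313; P(data | urn D) = (3/8)(5/7)(2/6)(1/5) = 0.017857.
The prior-weighted likelihoods are 1/8 · 0.11111 = 0.013889, 1/2 · 0.1 = 0.05, 1/8 · 0.11313 = 0.014141, 1/4 · 0.017857 = 0.0044643; these sum to 0.082495.
By Bayes' rule, P(urn D | data) = (0.0044643) / (0.082495) = 0.054116.

0.054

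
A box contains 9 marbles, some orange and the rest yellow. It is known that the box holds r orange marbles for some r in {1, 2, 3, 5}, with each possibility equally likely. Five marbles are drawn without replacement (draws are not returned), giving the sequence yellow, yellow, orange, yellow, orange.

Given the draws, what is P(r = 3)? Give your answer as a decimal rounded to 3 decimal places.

Compute the likelihood of the observed sequence for each case: P(data | r = 1) = (8/9)(7/8)(1/7)(6/6)(0/5) = 0; P(data | r = 2) = (7/9)(6/8)(2/7)(5/6)(1/5) = 1/36; P(data | r = 3) = (6/9)(5/8)(3/7)(4/6)(2/5) = 1/21; P(data | r = 5) = (4/9)(3/8)(5/7)(2/6)(4/5) = 2/63.
Multiplying each by its prior: 1/4 · 0 = 0, 1/4 · 1/36 = 1/144, 1/4 · 1/21 = 1/84, 1/4 · 2/63 = 1/126; summing to 3/112.
By Bayes' rule, P(r = 3 | data) = (1/84) / (3/112) = 4/9.

0.444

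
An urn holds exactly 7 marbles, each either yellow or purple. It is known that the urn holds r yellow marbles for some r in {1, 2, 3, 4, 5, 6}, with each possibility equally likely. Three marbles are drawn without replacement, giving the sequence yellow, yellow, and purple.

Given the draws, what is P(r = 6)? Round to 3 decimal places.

For each hypothesis, P(data | H) works out to: P(data | r = 1) = (1/7)(0/6) = 0; P(data | r = 2) = (2/7)(1/6)(5/5) = 1/21; P(data | r = 3) = (3/7)(2/6)(4/5) = 4/35; P(data | r = 4) = (4/7)(3/6)(3/5) = 6/35; P(data | r = 5) = (5/7)(4/6)(2/5) = 4/21; P(data | r = 6) = (6/7)(5/6)(1/5) = 1/7.
Weighting by the prior gives 1/6 · 0 = 0, 1/6 · 1/21 = 1/126, 1/6 · 4/35 = 2/105, 1/6 · 6/35 = 1/35, 1/6 · 4/21 = 2/63, 1/6 · 1/7 = 1/42; these sum to 1/9.
Therefore the posterior P(r = 6 | data) = (1/42) / (1/9) = 3/14.

0.214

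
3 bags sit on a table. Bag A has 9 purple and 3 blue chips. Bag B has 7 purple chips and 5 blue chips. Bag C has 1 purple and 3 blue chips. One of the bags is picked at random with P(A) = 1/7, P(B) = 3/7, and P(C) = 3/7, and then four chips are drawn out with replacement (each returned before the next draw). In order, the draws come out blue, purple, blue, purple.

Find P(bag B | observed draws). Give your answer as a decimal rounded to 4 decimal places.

0.5576

Compute the likelihood of the observed sequence for each case: P(data | bag A) = (3/12)(9/12)(3/12)(9/12) = 0.035156; P(data | bag B) = (5/12)(7/12)(5/12)(7/12) = 0.059076; P(data | bag C) = (3/4)(1/4)(3/4)(1/4) = 0.035156.
Multiplying each by its prior: 1/7 · 0.035156 = 0.0050223, 3/7 · 0.059076 = 0.025318, 3/7 · 0.035156 = 0.015067; with total 0.045408.
So P(bag B | data) = (0.025318) / (0.045408) = 0.55758.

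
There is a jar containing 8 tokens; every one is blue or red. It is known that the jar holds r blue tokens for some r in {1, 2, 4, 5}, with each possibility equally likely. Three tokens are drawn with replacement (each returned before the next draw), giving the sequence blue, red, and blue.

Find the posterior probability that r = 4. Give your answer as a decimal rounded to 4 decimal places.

0.3765

The likelihood of the observed sequence under each hypothesis: P(data | r = 1) = (1/8)(7/8)(1/8) = 0.013672; P(data | r = 2) = (2/8)(6/8)(2/8) = 0.046875; P(data | r = 4) = (4/8)(4/8)(4/8) = 0.125; P(data | r = 5) = (5/8)(3/8)(5/8) = 0.14648.
Multiplying each by its prior: 1/4 · 0.013672 = 0.003418, 1/4 · 0.046875 = 0.011719, 1/4 · 0.125 = 0.03125, 1/4 · 0.14648 = 0.036621; with total 0.083008.
By Bayes' rule, P(r = 4 | data) = (0.03125) / (0.083008) = 0.37647.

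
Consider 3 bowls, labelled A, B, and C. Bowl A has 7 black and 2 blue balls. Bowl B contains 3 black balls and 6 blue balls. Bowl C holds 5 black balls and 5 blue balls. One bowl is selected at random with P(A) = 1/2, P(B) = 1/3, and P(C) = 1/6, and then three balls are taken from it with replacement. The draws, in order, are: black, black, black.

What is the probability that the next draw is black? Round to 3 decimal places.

Compute the likelihood of the observed sequence for each case: P(data | bowl A) = (7/9)(7/9)(7/9) = 0.47051; P(data | bowl B) = (3/9)(3/9)(3/9) = 0.037037; P(data | bowl C) = (5/10)(5/10)(5/10) = 0.125.
Multiplying each by its prior: 1/2 · 0.47051 = 0.23525, 1/3 · 0.037037 = 0.012346, 1/6 · 0.125 = 0.020833; with total 0.26843.
Normalising, the posterior is P(bowl A | data) = 0.8764, P(bowl B | data) = 0.045992, P(bowl C | data) = 0.077611.
Averaging over the posterior, P(black next | data) = (7/9)(0.8764) + (1/3)(0.045992) + (1/2)(0.077611) = 0.73578.

0.736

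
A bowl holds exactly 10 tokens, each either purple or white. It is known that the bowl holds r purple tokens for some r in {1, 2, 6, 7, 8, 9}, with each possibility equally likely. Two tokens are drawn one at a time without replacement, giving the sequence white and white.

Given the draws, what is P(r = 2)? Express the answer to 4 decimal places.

The likelihood of the observed sequence under each hypothesis: P(data | r = 1) = (9/10)(8/9) = 4/5; P(data | r = 2) = (8/10)(7/9) = 28/45; P(data | r = 6) = (4/10)(3/9) = 2/15; P(data | r = 7) = (3/10)(2/9) = 1/15; P(data | r = 8) = (2/10)(1/9) = 1/45; P(data | r = 9) = (1/10)(0/9) = 0.
The prior-weighted likelihoods are 1/6 · 4/5 = 2/15, 1/6 · 28/45 = 14/135, 1/6 · 2/15 = 1/45, 1/6 · 1/15 = 1/90, 1/6 · 1/45 = 1/270, 1/6 · 0 = 0; summing to 37/135.
By Bayes' rule, P(r = 2 | data) = (14/135) / (37/135) = 14/37.

0.3784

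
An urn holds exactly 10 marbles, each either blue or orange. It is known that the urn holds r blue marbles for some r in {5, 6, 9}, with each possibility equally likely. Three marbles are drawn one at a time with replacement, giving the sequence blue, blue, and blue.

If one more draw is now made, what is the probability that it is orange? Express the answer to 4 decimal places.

Under each hypothesis, the probability of the observed sequence is: P(data | r = 5) = (5/10)(5/10)(5/10) = 1/8; P(data | r = 6) = (6/10)(6/10)(6/10) = 27/125; P(data | r = 9) = (9/10)(9/10)(9/10) = 729/1000.
The prior-weighted likelihoods are 1/3 · 1/8 = 1/24, 1/3 · 27/125 = 9/125, 1/3 · 729/1000 = 243/1000; with total 107/300.
The posterior is then P(r = 5 | data) = 0.11682, P(r = 6 | data) = 0.20187, P(r = 9 | data) = 0.68131.
The predictive probability is P(orange next | data) = (1/2)(0.11682) + (2/5)(0.20187) + (1/10)(0.68131) = 0.20729.

0.2073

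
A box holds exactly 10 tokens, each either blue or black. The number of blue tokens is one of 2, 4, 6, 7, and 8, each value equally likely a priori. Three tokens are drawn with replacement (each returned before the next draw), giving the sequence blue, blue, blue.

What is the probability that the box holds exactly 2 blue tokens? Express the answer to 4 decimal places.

Under each hypothesis, the probability of the observed sequence is: P(data | r = 2) = (2/10)(2/10)(2/10) = 0.008; P(data | r = 4) = (4/10)(4/10)(4/10) = 0.064; P(data | r = 6) = (6/10)(6/10)(6/10) = 0.216; P(data | r = 7) = (7/10)(7/10)(7/10) = 0.343; P(data | r = 8) = (8/10)(8/10)(8/10) = 0.512.
The prior-weighted likelihoods are 1/5 · 0.008 = 0.0016, 1/5 · 0.064 = 0.0128, 1/5 · 0.216 = 0.0432, 1/5 · 0.343 = 0.0686, 1/5 · 0.512 = 0.1024; these sum to 0.2286.
Therefore the posterior P(r = 2 | data) = (0.0016) / (0.2286) = 0.0069991.

0.0070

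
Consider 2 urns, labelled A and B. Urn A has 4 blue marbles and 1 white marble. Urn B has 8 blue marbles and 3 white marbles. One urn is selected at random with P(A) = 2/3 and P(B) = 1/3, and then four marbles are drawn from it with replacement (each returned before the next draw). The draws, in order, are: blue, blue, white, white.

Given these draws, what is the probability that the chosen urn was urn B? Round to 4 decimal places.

0.4345

Under each hypothesis, the probability of the observed sequence is: P(data | urn A) = (4/5)(4/5)(1/5)(1/5) = 0.0256; P(data | urn B) = (8/11)(8/11)(3/11)(3/11) = 0.039342.
Multiplying each by its prior: 2/3 · 0.0256 = 0.017067, 1/3 · 0.039342 = 0.013114; these sum to 0.030181.
So P(urn B | data) = (0.013114) / (0.030181) = 0.43451.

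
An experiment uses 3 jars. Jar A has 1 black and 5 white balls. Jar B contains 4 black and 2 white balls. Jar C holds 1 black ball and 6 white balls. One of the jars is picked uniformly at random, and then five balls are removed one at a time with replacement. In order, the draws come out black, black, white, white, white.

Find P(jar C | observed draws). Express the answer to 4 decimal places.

Under each hypothesis, the probability of the observed sequence is: P(data | jar A) = (1/6)(1/6)(5/6)(5/6)(5/6) = 0.016075; P(data | jar B) = (4/6)(4/6)(2/6)(2/6)(2/6) = 0.016461; P(data | jar C) = (1/7)(1/7)(6/7)(6/7)(6/7) = 0.012852.
The prior-weighted likelihoods are 1/3 · 0.016075 = 0.0053584, 1/3 · 0.016461 = 0.005487, 1/3 · 0.012852 = 0.0042839; with total 0.015129.
Therefore the posterior P(jar C | data) = (0.0042839) / (0.015129) = 0.28316.

0.2832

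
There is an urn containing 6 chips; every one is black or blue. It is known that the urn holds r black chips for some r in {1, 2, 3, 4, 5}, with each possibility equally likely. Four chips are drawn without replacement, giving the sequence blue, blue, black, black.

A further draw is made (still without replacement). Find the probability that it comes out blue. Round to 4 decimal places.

0.5000

The likelihood of the observed sequence under each hypothesis: P(data | r = 1) = (5/6)(4/5)(1/4)(0/3) = 0; P(data | r = 2) = (4/6)(3/5)(2/4)(1/3) = 1/15; P(data | r = 3) = (3/6)(2/5)(3/4)(2/3) = 1/10; P(data | r = 4) = (2/6)(1/5)(4/4)(3/3) = 1/15; P(data | r = 5) = (1/6)(0/5) = 0.
Multiplying each by its prior: 1/5 · 0 = 0, 1/5 · 1/15 = 1/75, 1/5 · 1/10 = 1/50, 1/5 · 1/15 = 1/75, 1/5 · 0 = 0; these sum to 7/150.
The posterior is then P(r = 1 | data) = 0, P(r = 2 | data) = 2/7, P(r = 3 | data) = 3/7, P(r = 4 | data) = 2/7, P(r = 5 | data) = 0.
So P(blue next | data) = Σ P(blue next | H) P(H | data) = (1)(2/7) + (1/2)(3/7) + (0)(2/7) = 1/2.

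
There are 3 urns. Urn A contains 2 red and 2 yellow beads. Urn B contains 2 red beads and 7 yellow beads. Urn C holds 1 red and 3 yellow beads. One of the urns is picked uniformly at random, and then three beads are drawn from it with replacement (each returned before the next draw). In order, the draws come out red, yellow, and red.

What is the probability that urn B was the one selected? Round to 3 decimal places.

0.183

Compute the likelihood of the observed sequence for each case: P(data | urn A) = (2/4)(2/4)(2/4) = 0.125; P(data | urn B) = (2/9)(7/9)(2/9) = 0.038409; P(data | urn C) = (1/4)(3/4)(1/4) = 0.046875.
Multiplying each by its prior: 1/3 · 0.125 = 0.041667, 1/3 · 0.038409 = 0.012803, 1/3 · 0.046875 = 0.015625; summing to 0.070095.
By Bayes' rule, P(urn B | data) = (0.012803) / (0.070095) = 0.18265.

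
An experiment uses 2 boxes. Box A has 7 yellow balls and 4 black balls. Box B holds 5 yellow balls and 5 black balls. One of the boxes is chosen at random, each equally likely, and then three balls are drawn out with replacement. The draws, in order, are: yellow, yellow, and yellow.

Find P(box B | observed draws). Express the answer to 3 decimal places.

0.327

The likelihood of the observed sequence under each hypothesis: P(data | box A) = (7/11)(7/11)(7/11) = 0.2577; P(data | box B) = (5/10)(5/10)(5/10) = 0.125.
The prior-weighted likelihoods are 1/2 · 0.2577 = 0.12885, 1/2 · 0.125 = 0.0625; with total 0.19135.
So P(box B | data) = (0.0625) / (0.19135) = 0.32663.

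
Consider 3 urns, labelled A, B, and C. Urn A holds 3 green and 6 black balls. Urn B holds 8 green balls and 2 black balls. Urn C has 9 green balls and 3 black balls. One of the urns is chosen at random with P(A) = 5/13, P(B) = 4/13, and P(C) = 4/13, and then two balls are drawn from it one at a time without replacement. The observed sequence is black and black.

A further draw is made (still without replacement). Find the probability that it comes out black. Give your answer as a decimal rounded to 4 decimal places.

0.5134

Under each hypothesis, the probability of the observed sequence is: P(data | urn A) = (6/9)(5/8) = 0.41667; P(data | urn B) = (2/10)(1/9) = 0.022222; P(data | urn C) = (3/12)(2/11) = 0.045455.
The prior-weighted likelihoods are 5/13 · 0.41667 = 0.16026, 4/13 · 0.022222 = 0.0068376, 4/13 · 0.045455 = 0.013986; these sum to 0.18108.
Normalising, the posterior is P(urn A | data) = 0.885, P(urn B | data) = 0.03776, P(urn C | data) = 0.077237.
Averaging over the posterior, P(black next | data) = (4/7)(0.885) + (0)(0.03776) + (1/10)(0.077237) = 0.51344.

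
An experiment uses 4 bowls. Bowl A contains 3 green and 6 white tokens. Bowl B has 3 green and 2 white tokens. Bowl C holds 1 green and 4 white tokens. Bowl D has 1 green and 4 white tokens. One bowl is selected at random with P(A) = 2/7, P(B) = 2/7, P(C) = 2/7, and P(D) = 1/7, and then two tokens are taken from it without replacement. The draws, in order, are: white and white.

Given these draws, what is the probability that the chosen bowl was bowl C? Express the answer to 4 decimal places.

0.4235

For each hypothesis, P(data | H) works out to: P(data | bowl A) = (6/9)(5/8) = 5/12; P(data | bowl B) = (2/5)(1/4) = 1/10; P(data | bowl C) = (4/5)(3/4) = 3/5; P(data | bowl D) = (4/5)(3/4) = 3/5.
Multiplying each by its prior: 2/7 · 5/12 = 5/42, 2/7 · 1/10 = 1/35, 2/7 · 3/5 = 6/35, 1/7 · 3/5 = 3/35; these sum to 17/42.
Therefore the posterior P(bowl C | data) = (6/35) / (17/42) = 36/85.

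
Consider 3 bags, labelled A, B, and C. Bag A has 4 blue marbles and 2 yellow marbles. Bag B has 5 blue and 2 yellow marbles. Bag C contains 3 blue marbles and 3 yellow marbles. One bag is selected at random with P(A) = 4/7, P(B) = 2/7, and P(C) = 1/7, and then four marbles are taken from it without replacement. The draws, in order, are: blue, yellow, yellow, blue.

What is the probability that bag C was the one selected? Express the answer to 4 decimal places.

0.2165

Under each hypothesis, the probability of the observed sequence is: P(data | bag A) = (4/6)(2/5)(1/4)(3/3) = 0.066667; P(data | bag B) = (5/7)(2/6)(1/5)(4/4) = 0.047619; P(data | bag C) = (3/6)(3/5)(2/4)(2/3) = 0.1.
The prior-weighted likelihoods are 4/7 · 0.066667 = 0.038095, 2/7 · 0.047619 = 0.013605, 1/7 · 0.1 = 0.014286; these sum to 0.065986.
Therefore the posterior P(bag C | data) = (0.014286) / (0.065986) = 0.21649.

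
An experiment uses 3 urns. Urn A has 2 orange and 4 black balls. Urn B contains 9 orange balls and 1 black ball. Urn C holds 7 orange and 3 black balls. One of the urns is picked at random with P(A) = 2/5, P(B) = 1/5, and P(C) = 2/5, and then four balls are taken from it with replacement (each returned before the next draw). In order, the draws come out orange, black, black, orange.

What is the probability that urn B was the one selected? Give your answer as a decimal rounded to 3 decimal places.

0.042

For each hypothesis, P(data | H) works out to: P(data | urn A) = (2/6)(4/6)(4/6)(2/6) = 0.049383; P(data | urn B) = (9/10)(1/10)(1/10)(9/10) = 0.0081; P(data | urn C) = (7/10)(3/10)(3/10)(7/10) = 0.0441.
The prior-weighted likelihoods are 2/5 · 0.049383 = 0.019753, 1/5 · 0.0081 = 0.00162, 2/5 · 0.0441 = 0.01764; these sum to 0.039013.
By Bayes' rule, P(urn B | data) = (0.00162) / (0.039013) = 0.041525.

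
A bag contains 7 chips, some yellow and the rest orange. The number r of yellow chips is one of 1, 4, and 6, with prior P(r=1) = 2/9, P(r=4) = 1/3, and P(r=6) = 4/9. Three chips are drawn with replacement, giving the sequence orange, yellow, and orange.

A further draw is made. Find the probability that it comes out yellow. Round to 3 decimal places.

Under each hypothesis, the probability of the observed sequence is: P(data | r = 1) = (6/7)(1/7)(6/7) = 0.10496; P(data | r = 4) = (3/7)(4/7)(3/7) = 0.10496; P(data | r = 6) = (1/7)(6/7)(1/7) = 0.017493.
Multiplying each by its prior: 2/9 · 0.10496 = 0.023324, 1/3 · 0.10496 = 0.034985, 4/9 · 0.017493 = 0.0077745; these sum to 0.066084.
Normalising, the posterior is P(r = 1 | data) = 0.35294, P(r = 4 | data) = 0.52941, P(r = 6 | data) = 0.11765.
So P(yellow next | data) = Σ P(yellow next | H) P(H | data) = (1/7)(0.35294) + (4/7)(0.52941) + (6/7)(0.11765) = 0.45378.

0.454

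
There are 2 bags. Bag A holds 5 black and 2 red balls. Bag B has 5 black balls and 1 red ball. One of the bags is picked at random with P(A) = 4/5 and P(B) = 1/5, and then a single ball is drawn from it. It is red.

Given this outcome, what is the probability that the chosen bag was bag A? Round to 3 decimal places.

For each hypothesis, P(data | H) works out to: P(data | bag A) = (2/7) = 2/7; P(data | bag B) = (1/6) = 1/6.
The prior-weighted likelihoods are 4/5 · 2/7 = 8/35, 1/5 · 1/6 = 1/30; summing to 11/42.
Hence P(bag A | data) = (8/35) / (11/42) = 48/55.

0.873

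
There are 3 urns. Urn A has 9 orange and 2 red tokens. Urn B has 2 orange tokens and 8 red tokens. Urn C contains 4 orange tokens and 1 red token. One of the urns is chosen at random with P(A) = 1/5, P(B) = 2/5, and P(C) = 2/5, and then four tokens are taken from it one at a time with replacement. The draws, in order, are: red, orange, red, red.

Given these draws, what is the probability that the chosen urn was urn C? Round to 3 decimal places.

0.058

Under each hypothesis, the probability of the observed sequence is: P(data | urn A) = (2/11)(9/11)(2/11)(2/11) = 0.0049177; P(data | urn B) = (8/10)(2/10)(8/10)(8/10) = 0.1024; P(data | urn C) = (1/5)(4/5)(1/5)(1/5) = 0.0064.
Weighting by the prior gives 1/5 · 0.0049177 = 0.00098354, 2/5 · 0.1024 = 0.04096, 2/5 · 0.0064 = 0.00256; with total 0.044504.
By Bayes' rule, P(urn C | data) = (0.00256) / (0.044504) = 0.057524.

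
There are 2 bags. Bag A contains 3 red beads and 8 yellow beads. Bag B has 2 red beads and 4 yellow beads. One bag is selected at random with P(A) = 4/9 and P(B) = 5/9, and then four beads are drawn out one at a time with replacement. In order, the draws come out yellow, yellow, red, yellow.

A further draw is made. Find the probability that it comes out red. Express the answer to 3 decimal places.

0.305

For each hypothesis, P(data | H) works out to: P(data | bag A) = (8/11)(8/11)(3/11)(8/11) = 0.10491; P(data | bag B) = (4/6)(4/6)(2/6)(4/6) = 0.098765.
Weighting by the prior gives 4/9 · 0.10491 = 0.046627, 5/9 · 0.098765 = 0.05487; summing to 0.1015.
Dividing through by the total gives posterior P(bag A | data) = 0.45939, P(bag B | data) = 0.54061.
The predictive probability is P(red next | data) = (3/11)(0.45939) + (1/3)(0.54061) = 0.30549.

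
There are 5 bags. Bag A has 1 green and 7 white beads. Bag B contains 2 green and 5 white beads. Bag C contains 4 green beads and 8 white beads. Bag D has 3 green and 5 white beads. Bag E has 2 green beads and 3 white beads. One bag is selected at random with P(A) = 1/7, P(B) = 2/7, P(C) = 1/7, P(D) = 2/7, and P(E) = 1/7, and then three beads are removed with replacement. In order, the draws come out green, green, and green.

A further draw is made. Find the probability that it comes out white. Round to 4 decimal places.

0.6430

Compute the likelihood of the observed sequence for each case: P(data | bag A) = (1/8)(1/8)(1/8) = 0.0019531; P(data | bag B) = (2/7)(2/7)(2/7) = 0.023324; P(data | bag C) = (4/12)(4/12)(4/12) = 0.037037; P(data | bag D) = (3/8)(3/8)(3/8) = 0.052734; P(data | bag E) = (2/5)(2/5)(2/5) = 0.064.
The prior-weighted likelihoods are 1/7 · 0.0019531 = 0.00027902, 2/7 · 0.023324 = 0.0066639, 1/7 · 0.037037 = 0.005291, 2/7 · 0.052734 = 0.015067, 1/7 · 0.064 = 0.0091429; these sum to 0.036444.
Dividing through by the total gives posterior P(bag A | data) = 0.0076561, P(bag B | data) = 0.18285, P(bag C | data) = 0.14518, P(bag D | data) = 0.41343, P(bag E | data) = 0.25088.
Averaging over the posterior, P(white next | data) = (7/8)(0.0076561) + (5/7)(0.18285) + (2/3)(0.14518) + (5/8)(0.41343) + (3/5)(0.25088) = 0.64302.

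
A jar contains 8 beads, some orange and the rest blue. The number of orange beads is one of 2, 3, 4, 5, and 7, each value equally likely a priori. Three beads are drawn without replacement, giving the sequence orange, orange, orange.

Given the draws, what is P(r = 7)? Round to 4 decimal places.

Under each hypothesis, the probability of the observed sequence is: P(data | r = 2) = (2/8)(1/7)(0/6) = 0; P(data | r = 3) = (3/8)(2/7)(1/6) = 1/56; P(data | r = 4) = (4/8)(3/7)(2/6) = 1/14; P(data | r = 5) = (5/8)(4/7)(3/6) = 5/28; P(data | r = 7) = (7/8)(6/7)(5/6) = 5/8.
Multiplying each by its prior: 1/5 · 0 = 0, 1/5 · 1/56 = 1/280, 1/5 · 1/14 = 1/70, 1/5 · 5/28 = 1/28, 1/5 · 5/8 = 1/8; summing to 5/28.
By Bayes' rule, P(r = 7 | data) = (1/8) / (5/28) = 7/10.

0.7000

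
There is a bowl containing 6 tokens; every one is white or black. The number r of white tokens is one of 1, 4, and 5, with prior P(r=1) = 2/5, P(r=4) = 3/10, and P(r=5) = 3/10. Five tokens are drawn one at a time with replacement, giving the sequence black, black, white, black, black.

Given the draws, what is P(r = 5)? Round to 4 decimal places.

The likelihood of the observed sequence under each hypothesis: P(data | r = 1) = (5/6)(5/6)(1/6)(5/6)(5/6) = 0.080376; P(data | r = 4) = (2/6)(2/6)(4/6)(2/6)(2/6) = 0.0082305; P(data | r = 5) = (1/6)(1/6)(5/6)(1/6)(1/6) = 0.000643.
Weighting by the prior gives 2/5 · 0.080376 = 0.03215, 3/10 · 0.0082305 = 0.0024691, 3/10 · 0.000643 = 0.0001929; summing to 0.034812.
Hence P(r = 5 | data) = (0.0001929) / (0.034812) = 0.0055412.

0.0055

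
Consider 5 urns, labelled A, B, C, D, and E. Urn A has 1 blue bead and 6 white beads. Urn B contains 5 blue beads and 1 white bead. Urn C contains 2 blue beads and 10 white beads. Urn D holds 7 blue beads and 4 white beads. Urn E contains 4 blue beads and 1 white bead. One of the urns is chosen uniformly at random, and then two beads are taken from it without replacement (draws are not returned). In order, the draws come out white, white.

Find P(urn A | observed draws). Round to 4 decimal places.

Under each hypothesis, the probability of the observed sequence is: P(data | urn A) = (6/7)(5/6) = 0.71429; P(data | urn B) = (1/6)(0/5) = 0; P(data | urn C) = (10/12)(9/11) = 0.68182; P(data | urn D) = (4/11)(3/10) = 0.10909; P(data | urn E) = (1/5)(0/4) = 0.
Multiplying each by its prior: 1/5 · 0.71429 = 0.14286, 1/5 · 0 = 0, 1/5 · 0.68182 = 0.13636, 1/5 · 0.10909 = 0.021818, 1/5 · 0 = 0; with total 0.30104.
By Bayes' rule, P(urn A | data) = (0.14286) / (0.30104) = 0.47455.

0.4745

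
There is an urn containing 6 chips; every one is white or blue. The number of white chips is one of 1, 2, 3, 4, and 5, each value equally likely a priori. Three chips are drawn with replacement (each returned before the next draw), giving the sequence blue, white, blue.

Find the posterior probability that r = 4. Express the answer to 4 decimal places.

0.1524

The likelihood of the observed sequence under each hypothesis: P(data | r = 1) = (5/6)(1/6)(5/6) = 25/216; P(data | r = 2) = (4/6)(2/6)(4/6) = 4/27; P(data | r = 3) = (3/6)(3/6)(3/6) = 1/8; P(data | r = 4) = (2/6)(4/6)(2/6) = 2/27; P(data | r = 5) = (1/6)(5/6)(1/6) = 5/216.
Weighting by the prior gives 1/5 · 25/216 = 5/216, 1/5 · 4/27 = 4/135, 1/5 · 1/8 = 1/40, 1/5 · 2/27 = 2/135, 1/5 · 5/216 = 1/216; summing to 7/72.
Therefore the posterior P(r = 4 | data) = (2/135) / (7/72) = 16/105.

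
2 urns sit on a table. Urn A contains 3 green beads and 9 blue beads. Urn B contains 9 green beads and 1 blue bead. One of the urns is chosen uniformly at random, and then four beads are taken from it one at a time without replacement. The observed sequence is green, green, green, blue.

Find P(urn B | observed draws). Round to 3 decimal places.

The likelihood of the observed sequence under each hypothesis: P(data | urn A) = (3/12)(2/11)(1/10)(9/9) = 1/220; P(data | urn B) = (9/10)(8/9)(7/8)(1/7) = 1/10.
The prior-weighted likelihoods are 1/2 · 1/220 = 1/440, 1/2 · 1/10 = 1/20; summing to 23/440.
So P(urn B | data) = (1/20) / (23/440) = 22/23.

0.957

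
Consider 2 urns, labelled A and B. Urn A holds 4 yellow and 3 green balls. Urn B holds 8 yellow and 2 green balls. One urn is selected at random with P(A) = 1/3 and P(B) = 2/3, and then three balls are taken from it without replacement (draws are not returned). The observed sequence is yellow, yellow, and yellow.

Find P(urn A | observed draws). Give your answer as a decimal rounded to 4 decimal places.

For each hypothesis, P(data | H) works out to: P(data | urn A) = (4/7)(3/6)(2/5) = 4/35; P(data | urn B) = (8/10)(7/9)(6/8) = 7/15.
Weighting by the prior gives 1/3 · 4/35 = 4/105, 2/3 · 7/15 = 14/45; with total 22/63.
By Bayes' rule, P(urn A | data) = (4/105) / (22/63) = 6/55.

0.1091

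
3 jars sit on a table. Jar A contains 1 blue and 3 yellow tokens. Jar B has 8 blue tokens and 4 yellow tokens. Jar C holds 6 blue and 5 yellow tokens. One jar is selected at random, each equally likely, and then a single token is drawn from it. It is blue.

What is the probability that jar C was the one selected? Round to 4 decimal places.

0.3731

The likelihood of this draw under each hypothesis: P(data | jar A) = (1/4) = 1/4; P(data | jar B) = (8/12) = 2/3; P(data | jar C) = (6/11) = 6/11.
The prior-weighted likelihoods are 1/3 · 1/4 = 1/12, 1/3 · 2/3 = 2/9, 1/3 · 6/11 = 2/11; summing to 193/396.
Therefore the posterior P(jar C | data) = (2/11) / (193/396) = 72/193.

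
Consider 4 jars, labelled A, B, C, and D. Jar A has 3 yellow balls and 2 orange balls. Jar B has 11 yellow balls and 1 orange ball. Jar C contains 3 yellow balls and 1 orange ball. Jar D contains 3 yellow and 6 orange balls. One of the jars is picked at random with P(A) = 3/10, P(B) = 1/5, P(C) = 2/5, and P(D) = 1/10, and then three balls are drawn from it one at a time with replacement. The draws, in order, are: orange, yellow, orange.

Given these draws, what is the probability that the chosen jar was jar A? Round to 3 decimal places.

The likelihood of the observed sequence under each hypothesis: P(data | jar A) = (2/5)(3/5)(2/5) = 0.096; P(data | jar B) = (1/12)(11/12)(1/12) = 0.0063657; P(data | jar C) = (1/4)(3/4)(1/4) = 0.046875; P(data | jar D) = (6/9)(3/9)(6/9) = 0.14815.
Multiplying each by its prior: 3/10 · 0.096 = 0.0288, 1/5 · 0.0063657 = 0.0012731, 2/5 · 0.046875 = 0.01875, 1/10 · 0.14815 = 0.014815; these sum to 0.063638.
So P(jar A | data) = (0.0288) / (0.063638) = 0.45256.

0.453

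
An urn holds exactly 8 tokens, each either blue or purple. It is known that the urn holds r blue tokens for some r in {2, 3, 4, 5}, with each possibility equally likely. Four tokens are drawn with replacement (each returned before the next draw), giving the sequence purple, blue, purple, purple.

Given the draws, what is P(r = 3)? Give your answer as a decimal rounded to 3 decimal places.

Compute the likelihood of the observed sequence for each case: P(data | r = 2) = (6/8)(2/8)(6/8)(6/8) = 0.10547; P(data | r = 3) = (5/8)(3/8)(5/8)(5/8) = 0.091553; P(data | r = 4) = (4/8)(4/8)(4/8)(4/8) = 0.0625; P(data | r = 5) = (3/8)(5/8)(3/8)(3/8) = 0.032959.
Weighting by the prior gives 1/4 · 0.10547 = 0.026367, 1/4 · 0.091553 = 0.022888, 1/4 · 0.0625 = 0.015625, 1/4 · 0.032959 = 0.0082397; summing to 0.07312.
Therefore the posterior P(r = 3 | data) = (0.022888) / (0.07312) = 0.31302.

0.313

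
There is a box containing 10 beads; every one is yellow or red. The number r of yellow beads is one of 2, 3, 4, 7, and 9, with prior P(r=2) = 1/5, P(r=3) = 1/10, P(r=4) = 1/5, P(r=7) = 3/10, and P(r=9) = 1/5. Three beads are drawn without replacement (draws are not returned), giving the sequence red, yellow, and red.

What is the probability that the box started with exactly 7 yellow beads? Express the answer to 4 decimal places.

Compute the likelihood of the observed sequence for each case: P(data | r = 2) = (8/10)(2/9)(7/8) = 0.15556; P(data | r = 3) = (7/10)(3/9)(6/8) = 0.175; P(data | r = 4) = (6/10)(4/9)(5/8) = 0.16667; P(data | r = 7) = (3/10)(7/9)(2/8) = 0.058333; P(data | r = 9) = (1/10)(9/9)(0/8) = 0.
The prior-weighted likelihoods are 1/5 · 0.15556 = 0.031111, 1/10 · 0.175 = 0.0175, 1/5 · 0.16667 = 0.033333, 3/10 · 0.058333 = 0.0175, 1/5 · 0 = 0; with total 0.099444.
By Bayes' rule, P(r = 7 | data) = (0.0175) / (0.099444) = 0.17598.

0.1760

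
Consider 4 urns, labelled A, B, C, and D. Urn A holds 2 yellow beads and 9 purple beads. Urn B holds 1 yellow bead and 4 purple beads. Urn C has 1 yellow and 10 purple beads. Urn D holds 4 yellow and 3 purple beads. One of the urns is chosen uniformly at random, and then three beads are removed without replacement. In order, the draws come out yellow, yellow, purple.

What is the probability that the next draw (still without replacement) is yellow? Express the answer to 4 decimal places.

0.4521

The likelihood of the observed sequence under each hypothesis: P(data | urn A) = (2/11)(1/10)(9/9) = 0.018182; P(data | urn B) = (1/5)(0/4) = 0; P(data | urn C) = (1/11)(0/10) = 0; P(data | urn D) = (4/7)(3/6)(3/5) = 0.17143.
The prior-weighted likelihoods are 1/4 · 0.018182 = 0.0045455, 1/4 · 0 = 0, 1/4 · 0 = 0, 1/4 · 0.17143 = 0.042857; summing to 0.047403.
Dividing through by the total gives posterior P(urn A | data) = 0.09589, P(urn B | data) = 0, P(urn C | data) = 0, P(urn D | data) = 0.90411.
So P(yellow next | data) = Σ P(yellow next | H) P(H | data) = (0)(0.09589) + (1/2)(0.90411) = 0.45205.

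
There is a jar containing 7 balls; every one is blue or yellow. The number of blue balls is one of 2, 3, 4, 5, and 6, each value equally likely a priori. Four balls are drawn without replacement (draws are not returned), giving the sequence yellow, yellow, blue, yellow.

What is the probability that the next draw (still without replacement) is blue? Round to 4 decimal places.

0.5185

The likelihood of the observed sequence under each hypothesis: P(data | r = 2) = (5/7)(4/6)(2/5)(3/4) = 1/7; P(data | r = 3) = (4/7)(3/6)(3/5)(2/4) = 3/35; P(data | r = 4) = (3/7)(2/6)(4/5)(1/4) = 1/35; P(data | r = 5) = (2/7)(1/6)(5/5)(0/4) = 0; P(data | r = 6) = (1/7)(0/6) = 0.
Multiplying each by its prior: 1/5 · 1/7 = 1/35, 1/5 · 3/35 = 3/175, 1/5 · 1/35 = 1/175, 1/5 · 0 = 0, 1/5 · 0 = 0; with total 9/175.
Dividing through by the total gives posterior P(r = 2 | data) = 5/9, P(r = 3 | data) = 1/3, P(r = 4 | data) = 1/9, P(r = 5 | data) = 0, P(r = 6 | data) = 0.
Averaging over the posterior, P(blue next | data) = (1/3)(5/9) + (2/3)(1/3) + (1)(1/9) = 14/27.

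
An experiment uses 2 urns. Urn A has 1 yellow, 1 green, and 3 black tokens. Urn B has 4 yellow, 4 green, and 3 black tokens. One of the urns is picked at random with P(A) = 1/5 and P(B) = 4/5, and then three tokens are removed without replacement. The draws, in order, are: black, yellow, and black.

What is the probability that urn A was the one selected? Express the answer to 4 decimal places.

Under each hypothesis, the probability of the observed sequence is: P(data | urn A) = (3/5)(1/4)(2/3) = 1/10; P(data | urn B) = (3/11)(4/10)(2/9) = 4/165.
Multiplying each by its prior: 1/5 · 1/10 = 1/50, 4/5 · 4/165 = 16/825; these sum to 13/330.
By Bayes' rule, P(urn A | data) = (1/50) / (13/330) = 33/65.

0.5077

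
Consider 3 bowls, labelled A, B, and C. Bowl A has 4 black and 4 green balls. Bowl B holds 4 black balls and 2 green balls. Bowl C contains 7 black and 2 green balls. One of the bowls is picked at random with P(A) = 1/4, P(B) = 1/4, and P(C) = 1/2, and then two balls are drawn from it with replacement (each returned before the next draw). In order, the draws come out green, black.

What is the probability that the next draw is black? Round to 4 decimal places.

0.6627

The likelihood of the observed sequence under each hypothesis: P(data | bowl A) = (4/8)(4/8) = 0.25; P(data | bowl B) = (2/6)(4/6) = 0.22222; P(data | bowl C) = (2/9)(7/9) = 0.17284.
Weighting by the prior gives 1/4 · 0.25 = 0.0625, 1/4 · 0.22222 = 0.055556, 1/2 · 0.17284 = 0.08642; these sum to 0.20448.
Normalising, the posterior is P(bowl A | data) = 0.30566, P(bowl B | data) = 0.2717, P(bowl C | data) = 0.42264.
Averaging over the posterior, P(black next | data) = (1/2)(0.30566) + (2/3)(0.2717) + (7/9)(0.42264) = 0.66268.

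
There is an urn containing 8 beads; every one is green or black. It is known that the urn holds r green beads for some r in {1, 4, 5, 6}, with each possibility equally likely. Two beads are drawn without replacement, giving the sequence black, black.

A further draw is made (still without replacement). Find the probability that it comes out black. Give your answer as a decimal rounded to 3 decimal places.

0.645

The likelihood of the observed sequence under each hypothesis: P(data | r = 1) = (7/8)(6/7) = 3/4; P(data | r = 4) = (4/8)(3/7) = 3/14; P(data | r = 5) = (3/8)(2/7) = 3/28; P(data | r = 6) = (2/8)(1/7) = 1/28.
Weighting by the prior gives 1/4 · 3/4 = 3/16, 1/4 · 3/14 = 3/56, 1/4 · 3/28 = 3/112, 1/4 · 1/28 = 1/112; summing to 31/112.
The posterior is then P(r = 1 | data) = 21/31, P(r = 4 | data) = 6/31, P(r = 5 | data) = 3/31, P(r = 6 | data) = 1/31.
So P(black next | data) = Σ P(black next | H) P(H | data) = (5/6)(21/31) + (1/3)(6/31) + (1/6)(3/31) + (0)(1/31) = 20/31.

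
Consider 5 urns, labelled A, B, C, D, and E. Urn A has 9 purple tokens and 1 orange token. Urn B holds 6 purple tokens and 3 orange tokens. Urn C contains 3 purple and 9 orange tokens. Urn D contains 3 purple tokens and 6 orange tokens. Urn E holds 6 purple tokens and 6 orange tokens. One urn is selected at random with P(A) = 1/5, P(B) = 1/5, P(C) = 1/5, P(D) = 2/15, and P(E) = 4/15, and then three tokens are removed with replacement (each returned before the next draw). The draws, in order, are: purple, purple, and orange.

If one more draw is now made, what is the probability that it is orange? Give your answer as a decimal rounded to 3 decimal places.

Under each hypothesis, the probability of the observed sequence is: P(data | urn A) = (9/10)(9/10)(1/10) = 0.081; P(data | urn B) = (6/9)(6/9)(3/9) = 0.14815; P(data | urn C) = (3/12)(3/12)(9/12) = 0.046875; P(data | urn D) = (3/9)(3/9)(6/9) = 0.074074; P(data | urn E) = (6/12)(6/12)(6/12) = 0.125.
Multiplying each by its prior: 1/5 · 0.081 = 0.0162, 1/5 · 0.14815 = 0.02963, 1/5 · 0.046875 = 0.009375, 2/15 · 0.074074 = 0.0098765, 4/15 · 0.125 = 0.033333; with total 0.098415.
The posterior is then P(urn A | data) = 0.16461, P(urn B | data) = 0.30107, P(urn C | data) = 0.09526, P(urn D | data) = 0.10036, P(urn E | data) = 0.3387.
So P(orange next | data) = Σ P(orange next | H) P(H | data) = (1/10)(0.16461) + (1/3)(0.30107) + (3/4)(0.09526) + (2/3)(0.10036) + (1/2)(0.3387) = 0.42452.

0.425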